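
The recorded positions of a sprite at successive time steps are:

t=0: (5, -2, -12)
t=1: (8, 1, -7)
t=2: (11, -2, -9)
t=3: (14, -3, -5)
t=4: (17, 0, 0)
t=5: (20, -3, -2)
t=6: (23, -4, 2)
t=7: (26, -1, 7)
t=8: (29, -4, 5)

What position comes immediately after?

The moves between consecutive positions are (+3, +3, +5), (+3, -3, -2), (+3, -1, +4), (+3, +3, +5), (+3, -3, -2), (+3, -1, +4), (+3, +3, +5), (+3, -3, -2); they repeat the 3-cycle [(+3, +3, +5), (+3, -3, -2), (+3, -1, +4)].
step 9: apply (+3, -1, +4) → (32, -5, 9)

(32, -5, 9)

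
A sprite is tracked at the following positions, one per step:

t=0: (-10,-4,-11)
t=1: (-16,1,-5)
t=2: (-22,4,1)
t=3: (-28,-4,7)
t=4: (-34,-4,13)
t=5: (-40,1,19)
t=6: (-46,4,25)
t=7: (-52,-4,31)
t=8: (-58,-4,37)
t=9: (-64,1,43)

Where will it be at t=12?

First: linear, -6 per step → -82 at step 12.
Second: cycles through -4, 1, 4, -4 every 4 steps. Step 12 lands at position 0 of the cycle → -4.
Third: linear, +6 per step → 61 at step 12.

(-82,-4,61)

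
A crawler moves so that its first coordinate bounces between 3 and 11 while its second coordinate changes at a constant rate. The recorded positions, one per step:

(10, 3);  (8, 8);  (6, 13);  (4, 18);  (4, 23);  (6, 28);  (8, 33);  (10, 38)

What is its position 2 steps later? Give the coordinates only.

The first coordinate reflects between 3 and 11, moving 2 per step.
  step 8: 10 → 10
  step 9: 10 → 8
The second coordinate changes by +5 each step: at step 9 it is 48.

(8, 48)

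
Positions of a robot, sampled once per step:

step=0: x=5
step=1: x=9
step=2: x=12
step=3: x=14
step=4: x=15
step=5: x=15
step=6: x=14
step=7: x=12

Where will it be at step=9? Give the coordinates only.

Successive displacements: +4, +3, +2, +1, +0, -1, -2 — each changes by -1.
step 8: 12 − 3 → x=9
step 9: 9 − 4 → x=5

x=5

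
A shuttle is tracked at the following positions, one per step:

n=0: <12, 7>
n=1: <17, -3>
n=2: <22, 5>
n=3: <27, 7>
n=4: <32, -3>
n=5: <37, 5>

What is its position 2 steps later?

<47, -3>

The first coordinate changes by +5 each step, so at step 7 it is 12 + 7·(5) = 47.
The second coordinate repeats the cycle [7, -3, 5] with period 3; step 7 mod 3 = 1, giving -3.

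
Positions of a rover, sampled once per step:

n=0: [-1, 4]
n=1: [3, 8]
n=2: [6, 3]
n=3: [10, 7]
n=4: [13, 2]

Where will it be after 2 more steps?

[20, 1]

Differencing gives [+4, +4], [+3, -5], [+4, +4], [+3, -5]. This is the pattern [+4, +4], [+3, -5] repeated.
step 5: apply [+4, +4] → [17, 6]
step 6: apply [+3, -5] → [20, 1]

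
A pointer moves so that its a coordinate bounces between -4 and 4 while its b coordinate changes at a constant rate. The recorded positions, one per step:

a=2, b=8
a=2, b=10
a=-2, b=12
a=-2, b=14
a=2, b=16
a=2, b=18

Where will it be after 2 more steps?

The a coordinate travels 4 per step and bounces off the walls at -4 and 4.
  step 6: 2 → -2
  step 7: -2 → -2
The b coordinate changes by +2 each step: at step 7 it is 22.

a=-2, b=22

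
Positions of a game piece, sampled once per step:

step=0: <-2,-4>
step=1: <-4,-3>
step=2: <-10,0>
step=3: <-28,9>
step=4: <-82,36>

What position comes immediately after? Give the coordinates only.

<-244,117>

The jumps are <-2,+1>, <-6,+3>, <-18,+9>, <-54,+27> — a geometric progression with ratio 3.
step 5: <-82,36> + <-162,+81> → <-244,117>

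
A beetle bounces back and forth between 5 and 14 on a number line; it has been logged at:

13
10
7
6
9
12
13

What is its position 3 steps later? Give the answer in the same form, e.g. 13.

The value reflects between 5 and 14, moving 3 per step.
  step 7: 13 → 10
  step 8: 10 → 7
  step 9: 7 → 6

6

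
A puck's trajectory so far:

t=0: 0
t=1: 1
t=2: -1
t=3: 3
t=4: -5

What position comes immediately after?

Step-to-step displacements: +1, -2, +4, -8; each is -2× the previous.
step 5: -5 + 16 → 11

11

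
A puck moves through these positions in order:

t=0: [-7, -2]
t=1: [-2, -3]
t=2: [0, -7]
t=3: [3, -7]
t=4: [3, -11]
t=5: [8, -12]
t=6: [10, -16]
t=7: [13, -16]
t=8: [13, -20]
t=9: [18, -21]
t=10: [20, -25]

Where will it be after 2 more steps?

The moves between consecutive positions are [+5, -1], [+2, -4], [+3, +0], [+0, -4], [+5, -1], [+2, -4], [+3, +0], [+0, -4], [+5, -1], [+2, -4]; they repeat the 4-cycle [[+5, -1], [+2, -4], [+3, +0], [+0, -4]].
step 11: apply [+3, +0] → [23, -25]
step 12: apply [+0, -4] → [23, -29]

[23, -29]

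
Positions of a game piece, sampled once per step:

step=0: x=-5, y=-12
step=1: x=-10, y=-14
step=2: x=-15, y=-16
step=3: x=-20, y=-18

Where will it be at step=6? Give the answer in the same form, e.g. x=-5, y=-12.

x=-35, y=-24

Constant displacement of (-5, -2) per step.
step 4: x=-20, y=-18 + (-5, -2) → x=-25, y=-20
step 5: x=-25, y=-20 + (-5, -2) → x=-30, y=-22
step 6: x=-30, y=-22 + (-5, -2) → x=-35, y=-24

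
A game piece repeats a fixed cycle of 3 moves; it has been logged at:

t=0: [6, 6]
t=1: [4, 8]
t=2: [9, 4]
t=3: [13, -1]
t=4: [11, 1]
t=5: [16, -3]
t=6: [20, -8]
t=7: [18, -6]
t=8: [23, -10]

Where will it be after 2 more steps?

Step-to-step displacements: [-2, +2], [+5, -4], [+4, -5], [-2, +2], [+5, -4], [+4, -5], [-2, +2], [+5, -4] — a repeating cycle of length 3.
step 9: apply [+4, -5] → [27, -15]
step 10: apply [-2, +2] → [25, -13]

[25, -13]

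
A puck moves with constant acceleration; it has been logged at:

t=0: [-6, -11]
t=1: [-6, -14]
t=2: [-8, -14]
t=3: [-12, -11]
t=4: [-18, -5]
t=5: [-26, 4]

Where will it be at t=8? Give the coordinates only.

[-62, 49]

Successive displacements: [+0, -3], [-2, +0], [-4, +3], [-6, +6], [-8, +9] — each changes by [-2, +3].
step 6: [-26, 4] + [-10, +12] → [-36, 16]
step 7: [-36, 16] + [-12, +15] → [-48, 31]
step 8: [-48, 31] + [-14, +18] → [-62, 49]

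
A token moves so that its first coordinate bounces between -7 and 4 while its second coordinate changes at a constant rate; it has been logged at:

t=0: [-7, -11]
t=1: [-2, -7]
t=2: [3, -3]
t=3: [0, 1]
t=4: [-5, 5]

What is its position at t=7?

The first coordinate travels 5 per step and bounces off the walls at -7 and 4.
  step 5: -5 → -4
  step 6: -4 → 1
  step 7: 1 → 2
The second coordinate changes by +4 each step: at step 7 it is 17.

[2, 17]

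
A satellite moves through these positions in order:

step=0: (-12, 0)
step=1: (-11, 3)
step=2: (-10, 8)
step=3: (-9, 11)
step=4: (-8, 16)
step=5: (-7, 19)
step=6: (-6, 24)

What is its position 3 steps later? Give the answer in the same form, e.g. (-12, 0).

Step-to-step displacements: (+1, +3), (+1, +5), (+1, +3), (+1, +5), (+1, +3), (+1, +5) — a repeating cycle of length 2.
step 7: apply (+1, +3) → (-5, 27)
step 8: apply (+1, +5) → (-4, 32)
step 9: apply (+1, +3) → (-3, 35)

(-3, 35)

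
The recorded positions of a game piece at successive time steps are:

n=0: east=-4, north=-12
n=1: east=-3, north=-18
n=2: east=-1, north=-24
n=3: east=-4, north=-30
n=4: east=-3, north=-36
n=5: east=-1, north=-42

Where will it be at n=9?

East: cycles through -4, -3, -1 every 3 steps. Step 9 lands at position 0 of the cycle → -4.
North: linear, -6 per step → -66 at step 9.

east=-4, north=-66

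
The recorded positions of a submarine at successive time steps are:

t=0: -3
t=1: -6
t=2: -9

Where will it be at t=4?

Constant displacement of -3 per step.
step 3: -9 − 3 → -12
step 4: -12 − 3 → -15

-15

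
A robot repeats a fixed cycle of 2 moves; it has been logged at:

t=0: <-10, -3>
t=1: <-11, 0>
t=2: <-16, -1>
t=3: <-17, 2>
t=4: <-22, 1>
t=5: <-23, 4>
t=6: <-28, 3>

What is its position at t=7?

Step-to-step displacements: <-1, +3>, <-5, -1>, <-1, +3>, <-5, -1>, <-1, +3>, <-5, -1> — a repeating cycle of length 2.
step 7: apply <-1, +3> → <-29, 6>

<-29, 6>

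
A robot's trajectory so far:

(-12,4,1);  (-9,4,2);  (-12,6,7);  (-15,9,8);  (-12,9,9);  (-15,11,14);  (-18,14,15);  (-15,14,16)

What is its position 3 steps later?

Step-to-step displacements: (+3,+0,+1), (-3,+2,+5), (-3,+3,+1), (+3,+0,+1), (-3,+2,+5), (-3,+3,+1), (+3,+0,+1) — a repeating cycle of length 3.
step 8: apply (-3,+2,+5) → (-18,16,21)
step 9: apply (-3,+3,+1) → (-21,19,22)
step 10: apply (+3,+0,+1) → (-18,19,23)

(-18,19,23)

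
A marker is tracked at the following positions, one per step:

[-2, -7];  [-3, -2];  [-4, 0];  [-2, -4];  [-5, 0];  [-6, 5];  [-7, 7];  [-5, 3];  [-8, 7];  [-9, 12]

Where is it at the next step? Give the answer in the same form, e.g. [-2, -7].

The moves between consecutive positions are [-1, +5], [-1, +2], [+2, -4], [-3, +4], [-1, +5], [-1, +2], [+2, -4], [-3, +4], [-1, +5]; they repeat the 4-cycle [[-1, +5], [-1, +2], [+2, -4], [-3, +4]].
step 10: apply [-1, +2] → [-10, 14]

[-10, 14]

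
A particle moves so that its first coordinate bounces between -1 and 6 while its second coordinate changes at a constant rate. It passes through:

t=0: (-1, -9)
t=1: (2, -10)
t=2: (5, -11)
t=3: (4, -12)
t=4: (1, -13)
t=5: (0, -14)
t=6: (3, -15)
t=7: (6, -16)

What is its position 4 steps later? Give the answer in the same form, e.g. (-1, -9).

(4, -20)

The first coordinate reflects between -1 and 6, moving 3 per step.
  step 8: 6 → 3
  step 9: 3 → 0
  step 10: 0 → 1
  step 11: 1 → 4
The second coordinate changes by -1 each step: at step 11 it is -20.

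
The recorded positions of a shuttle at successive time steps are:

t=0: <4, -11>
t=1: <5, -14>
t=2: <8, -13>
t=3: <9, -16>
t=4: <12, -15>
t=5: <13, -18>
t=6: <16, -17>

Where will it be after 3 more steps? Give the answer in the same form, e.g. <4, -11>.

<21, -22>

Differencing gives <+1, -3>, <+3, +1>, <+1, -3>, <+3, +1>, <+1, -3>, <+3, +1>. This is the pattern <+1, -3>, <+3, +1> repeated.
step 7: apply <+1, -3> → <17, -20>
step 8: apply <+3, +1> → <20, -19>
step 9: apply <+1, -3> → <21, -22>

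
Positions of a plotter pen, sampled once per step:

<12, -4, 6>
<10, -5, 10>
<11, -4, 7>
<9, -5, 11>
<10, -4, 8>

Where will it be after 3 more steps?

Step-to-step displacements: <-2, -1, +4>, <+1, +1, -3>, <-2, -1, +4>, <+1, +1, -3> — a repeating cycle of length 2.
step 5: apply <-2, -1, +4> → <8, -5, 12>
step 6: apply <+1, +1, -3> → <9, -4, 9>
step 7: apply <-2, -1, +4> → <7, -5, 13>

<7, -5, 13>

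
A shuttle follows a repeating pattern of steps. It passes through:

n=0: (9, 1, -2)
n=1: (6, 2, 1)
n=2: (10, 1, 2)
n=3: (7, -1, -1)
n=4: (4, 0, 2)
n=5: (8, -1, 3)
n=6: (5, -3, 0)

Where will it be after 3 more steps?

The moves between consecutive positions are (-3, +1, +3), (+4, -1, +1), (-3, -2, -3), (-3, +1, +3), (+4, -1, +1), (-3, -2, -3); they repeat the 3-cycle [(-3, +1, +3), (+4, -1, +1), (-3, -2, -3)].
step 7: apply (-3, +1, +3) → (2, -2, 3)
step 8: apply (+4, -1, +1) → (6, -3, 4)
step 9: apply (-3, -2, -3) → (3, -5, 1)

(3, -5, 1)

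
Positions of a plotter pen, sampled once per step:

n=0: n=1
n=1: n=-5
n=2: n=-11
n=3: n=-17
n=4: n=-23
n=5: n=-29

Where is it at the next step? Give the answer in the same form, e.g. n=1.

n=-35

Each step adds -6 to the position.
step 6: -29 − 6 → n=-35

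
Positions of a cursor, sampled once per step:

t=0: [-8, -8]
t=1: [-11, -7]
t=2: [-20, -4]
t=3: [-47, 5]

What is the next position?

Consecutive displacements [-3, +1], [-9, +3], [-27, +9] scale by a factor of 3 each step.
step 4: [-47, 5] + [-81, +27] → [-128, 32]

[-128, 32]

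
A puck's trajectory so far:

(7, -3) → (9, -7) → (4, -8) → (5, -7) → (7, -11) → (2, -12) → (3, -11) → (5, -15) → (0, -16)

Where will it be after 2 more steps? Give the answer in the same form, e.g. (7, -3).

(3, -19)

Differencing gives (+2, -4), (-5, -1), (+1, +1), (+2, -4), (-5, -1), (+1, +1), (+2, -4), (-5, -1). This is the pattern (+2, -4), (-5, -1), (+1, +1) repeated.
step 9: apply (+1, +1) → (1, -15)
step 10: apply (+2, -4) → (3, -19)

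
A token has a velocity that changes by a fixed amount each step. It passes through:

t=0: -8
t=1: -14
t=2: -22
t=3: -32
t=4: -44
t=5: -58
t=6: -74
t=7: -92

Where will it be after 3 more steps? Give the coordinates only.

-158

Taking differences between consecutive positions: -6, -8, -10, -12, -14, -16, -18. These grow by -2 each step.
step 8: -92 − 20 → -112
step 9: -112 − 22 → -134
step 10: -134 − 24 → -158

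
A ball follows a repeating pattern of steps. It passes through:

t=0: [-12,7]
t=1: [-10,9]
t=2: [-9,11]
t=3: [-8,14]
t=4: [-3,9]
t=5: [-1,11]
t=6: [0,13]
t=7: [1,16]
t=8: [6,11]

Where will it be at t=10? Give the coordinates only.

Differencing gives [+2,+2], [+1,+2], [+1,+3], [+5,-5], [+2,+2], [+1,+2], [+1,+3], [+5,-5]. This is the pattern [+2,+2], [+1,+2], [+1,+3], [+5,-5] repeated.
step 9: apply [+2,+2] → [8,13]
step 10: apply [+1,+2] → [9,15]

[9,15]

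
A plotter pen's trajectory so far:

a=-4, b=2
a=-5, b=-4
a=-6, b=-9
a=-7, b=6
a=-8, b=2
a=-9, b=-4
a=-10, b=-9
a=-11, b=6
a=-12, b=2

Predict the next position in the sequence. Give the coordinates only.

A: linear, -1 per step → -13 at step 9.
B: cycles through 2, -4, -9, 6 every 4 steps. Step 9 lands at position 1 of the cycle → -4.

a=-13, b=-4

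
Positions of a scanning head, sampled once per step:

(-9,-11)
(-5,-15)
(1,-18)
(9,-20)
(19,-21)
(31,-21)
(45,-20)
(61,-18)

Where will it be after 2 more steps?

Successive displacements: (+4,-4), (+6,-3), (+8,-2), (+10,-1), (+12,+0), (+14,+1), (+16,+2) — each changes by (+2,+1).
step 8: (61,-18) + (+18,+3) → (79,-15)
step 9: (79,-15) + (+20,+4) → (99,-11)

(99,-11)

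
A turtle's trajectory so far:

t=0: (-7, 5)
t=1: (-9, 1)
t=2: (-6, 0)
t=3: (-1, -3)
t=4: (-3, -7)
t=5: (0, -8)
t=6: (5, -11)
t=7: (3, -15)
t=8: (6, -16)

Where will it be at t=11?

(12, -24)

Step-to-step displacements: (-2, -4), (+3, -1), (+5, -3), (-2, -4), (+3, -1), (+5, -3), (-2, -4), (+3, -1) — a repeating cycle of length 3.
step 9: apply (+5, -3) → (11, -19)
step 10: apply (-2, -4) → (9, -23)
step 11: apply (+3, -1) → (12, -24)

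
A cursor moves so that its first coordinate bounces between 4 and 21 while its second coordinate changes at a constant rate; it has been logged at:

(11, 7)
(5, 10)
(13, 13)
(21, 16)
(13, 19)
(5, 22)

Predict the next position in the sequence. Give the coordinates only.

The first coordinate travels 8 per step and bounces off the walls at 4 and 21.
  step 6: 5 → 11
The second coordinate changes by +3 each step: at step 6 it is 25.

(11, 25)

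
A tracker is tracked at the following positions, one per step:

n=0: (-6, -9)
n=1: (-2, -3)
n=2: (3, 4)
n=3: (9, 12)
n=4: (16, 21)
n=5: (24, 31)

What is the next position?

(33, 42)

First differences are (+4, +6), (+5, +7), (+6, +8), (+7, +9), (+8, +10); their common second difference is (+1, +1) (constant acceleration).
step 6: (24, 31) + (+9, +11) → (33, 42)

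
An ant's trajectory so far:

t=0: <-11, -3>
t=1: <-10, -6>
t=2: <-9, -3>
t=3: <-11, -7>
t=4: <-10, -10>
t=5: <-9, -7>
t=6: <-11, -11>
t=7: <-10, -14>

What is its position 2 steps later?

<-11, -15>

Step-to-step displacements: <+1, -3>, <+1, +3>, <-2, -4>, <+1, -3>, <+1, +3>, <-2, -4>, <+1, -3> — a repeating cycle of length 3.
step 8: apply <+1, +3> → <-9, -11>
step 9: apply <-2, -4> → <-11, -15>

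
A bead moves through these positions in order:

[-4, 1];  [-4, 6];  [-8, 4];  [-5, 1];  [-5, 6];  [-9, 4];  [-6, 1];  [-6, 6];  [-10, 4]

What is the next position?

[-7, 1]

Step-to-step displacements: [+0, +5], [-4, -2], [+3, -3], [+0, +5], [-4, -2], [+3, -3], [+0, +5], [-4, -2] — a repeating cycle of length 3.
step 9: apply [+3, -3] → [-7, 1]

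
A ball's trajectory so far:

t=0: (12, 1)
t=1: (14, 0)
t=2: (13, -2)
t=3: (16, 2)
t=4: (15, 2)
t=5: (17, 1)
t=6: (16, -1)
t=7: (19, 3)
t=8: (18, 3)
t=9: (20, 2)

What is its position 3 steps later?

Step-to-step displacements: (+2, -1), (-1, -2), (+3, +4), (-1, +0), (+2, -1), (-1, -2), (+3, +4), (-1, +0), (+2, -1) — a repeating cycle of length 4.
step 10: apply (-1, -2) → (19, 0)
step 11: apply (+3, +4) → (22, 4)
step 12: apply (-1, +0) → (21, 4)

(21, 4)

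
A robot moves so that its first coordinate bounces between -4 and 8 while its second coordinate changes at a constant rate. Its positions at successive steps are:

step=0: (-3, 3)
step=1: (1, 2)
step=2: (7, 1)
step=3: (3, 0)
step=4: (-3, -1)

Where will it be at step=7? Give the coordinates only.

The first coordinate reflects between -4 and 8, moving 6 per step.
  step 5: -3 → 1
  step 6: 1 → 7
  step 7: 7 → 3
The second coordinate changes by -1 each step: at step 7 it is -4.

(3, -4)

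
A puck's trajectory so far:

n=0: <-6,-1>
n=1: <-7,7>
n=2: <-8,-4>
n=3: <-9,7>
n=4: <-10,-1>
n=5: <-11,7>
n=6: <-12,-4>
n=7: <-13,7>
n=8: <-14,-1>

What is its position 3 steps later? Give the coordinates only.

<-17,7>

First: linear, -1 per step → -17 at step 11.
Second: cycles through -1, 7, -4, 7 every 4 steps. Step 11 lands at position 3 of the cycle → 7.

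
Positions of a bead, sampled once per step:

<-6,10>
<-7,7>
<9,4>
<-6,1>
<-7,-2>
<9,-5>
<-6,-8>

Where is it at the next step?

The first coordinate repeats the cycle [-6, -7, 9] with period 3; step 7 mod 3 = 1, giving -7.
The second coordinate changes by -3 each step, so at step 7 it is 10 + 7·(-3) = -11.

<-7,-11>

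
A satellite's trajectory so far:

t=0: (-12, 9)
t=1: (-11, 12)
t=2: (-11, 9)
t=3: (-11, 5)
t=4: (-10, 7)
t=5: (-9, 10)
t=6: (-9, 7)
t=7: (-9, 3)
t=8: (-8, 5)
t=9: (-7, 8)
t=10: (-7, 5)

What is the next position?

(-7, 1)

Differencing gives (+1, +3), (+0, -3), (+0, -4), (+1, +2), (+1, +3), (+0, -3), (+0, -4), (+1, +2), (+1, +3), (+0, -3). This is the pattern (+1, +3), (+0, -3), (+0, -4), (+1, +2) repeated.
step 11: apply (+0, -4) → (-7, 1)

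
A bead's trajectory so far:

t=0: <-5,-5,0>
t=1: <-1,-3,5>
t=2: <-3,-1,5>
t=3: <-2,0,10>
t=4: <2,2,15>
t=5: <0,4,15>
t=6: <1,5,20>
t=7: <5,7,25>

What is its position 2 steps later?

The moves between consecutive positions are <+4,+2,+5>, <-2,+2,+0>, <+1,+1,+5>, <+4,+2,+5>, <-2,+2,+0>, <+1,+1,+5>, <+4,+2,+5>; they repeat the 3-cycle [<+4,+2,+5>, <-2,+2,+0>, <+1,+1,+5>].
step 8: apply <-2,+2,+0> → <3,9,25>
step 9: apply <+1,+1,+5> → <4,10,30>

<4,10,30>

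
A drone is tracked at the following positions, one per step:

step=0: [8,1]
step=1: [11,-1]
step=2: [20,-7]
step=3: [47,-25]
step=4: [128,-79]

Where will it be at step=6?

The jumps are [+3,-2], [+9,-6], [+27,-18], [+81,-54] — a geometric progression with ratio 3.
step 5: [128,-79] + [+243,-162] → [371,-241]
step 6: [371,-241] + [+729,-486] → [1100,-727]

[1100,-727]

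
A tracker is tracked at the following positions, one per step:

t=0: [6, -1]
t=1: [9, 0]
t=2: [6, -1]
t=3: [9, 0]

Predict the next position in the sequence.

Step-to-step displacements: [+3, +1], [-3, -1], [+3, +1]; each is -1× the previous.
step 4: [9, 0] + [-3, -1] → [6, -1]

[6, -1]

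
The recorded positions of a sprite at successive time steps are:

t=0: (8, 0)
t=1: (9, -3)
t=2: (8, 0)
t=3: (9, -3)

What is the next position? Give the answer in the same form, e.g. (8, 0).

(8, 0)

Consecutive displacements (+1, -3), (-1, +3), (+1, -3) scale by a factor of -1 each step.
step 4: (9, -3) + (-1, +3) → (8, 0)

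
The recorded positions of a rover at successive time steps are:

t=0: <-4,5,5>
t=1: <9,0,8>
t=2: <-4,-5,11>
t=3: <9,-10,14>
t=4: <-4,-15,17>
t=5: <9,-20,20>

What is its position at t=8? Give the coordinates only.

<-4,-35,29>

First: cycles through -4, 9 every 2 steps. Step 8 lands at position 0 of the cycle → -4.
Second: linear, -5 per step → -35 at step 8.
Third: linear, +3 per step → 29 at step 8.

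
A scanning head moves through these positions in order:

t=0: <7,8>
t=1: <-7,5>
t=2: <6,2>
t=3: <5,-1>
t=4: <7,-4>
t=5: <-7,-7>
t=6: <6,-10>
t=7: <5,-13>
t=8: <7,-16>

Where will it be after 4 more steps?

<7,-28>

First: cycles through 7, -7, 6, 5 every 4 steps. Step 12 lands at position 0 of the cycle → 7.
Second: linear, -3 per step → -28 at step 12.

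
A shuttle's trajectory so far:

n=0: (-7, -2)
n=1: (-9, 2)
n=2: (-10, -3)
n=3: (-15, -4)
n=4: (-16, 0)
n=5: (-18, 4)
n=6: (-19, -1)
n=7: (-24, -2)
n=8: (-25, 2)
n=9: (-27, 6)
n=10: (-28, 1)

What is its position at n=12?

The moves between consecutive positions are (-2, +4), (-1, -5), (-5, -1), (-1, +4), (-2, +4), (-1, -5), (-5, -1), (-1, +4), (-2, +4), (-1, -5); they repeat the 4-cycle [(-2, +4), (-1, -5), (-5, -1), (-1, +4)].
step 11: apply (-5, -1) → (-33, 0)
step 12: apply (-1, +4) → (-34, 4)

(-34, 4)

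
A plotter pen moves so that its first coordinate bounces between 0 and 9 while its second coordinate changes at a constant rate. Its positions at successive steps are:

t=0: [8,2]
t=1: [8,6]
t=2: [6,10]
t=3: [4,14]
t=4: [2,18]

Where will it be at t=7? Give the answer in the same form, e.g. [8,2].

The first coordinate reflects between 0 and 9, moving 2 per step.
  step 5: 2 → 0
  step 6: 0 → 2
  step 7: 2 → 4
The second coordinate changes by +4 each step: at step 7 it is 30.

[4,30]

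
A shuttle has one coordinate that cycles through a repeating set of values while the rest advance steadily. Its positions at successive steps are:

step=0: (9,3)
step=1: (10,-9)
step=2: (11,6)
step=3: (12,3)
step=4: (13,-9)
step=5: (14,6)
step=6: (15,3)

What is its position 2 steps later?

The first coordinate changes by +1 each step, so at step 8 it is 9 + 8·(1) = 17.
The second coordinate repeats the cycle [3, -9, 6] with period 3; step 8 mod 3 = 2, giving 6.

(17,6)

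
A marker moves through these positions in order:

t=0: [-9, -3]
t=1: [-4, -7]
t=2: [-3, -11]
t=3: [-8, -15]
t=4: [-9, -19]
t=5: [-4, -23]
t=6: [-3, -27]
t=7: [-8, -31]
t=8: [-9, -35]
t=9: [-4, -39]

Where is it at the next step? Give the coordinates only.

[-3, -43]

First: cycles through -9, -4, -3, -8 every 4 steps. Step 10 lands at position 2 of the cycle → -3.
Second: linear, -4 per step → -43 at step 10.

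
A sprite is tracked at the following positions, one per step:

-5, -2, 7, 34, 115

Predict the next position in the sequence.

The jumps are +3, +9, +27, +81 — a geometric progression with ratio 3.
step 5: 115 + 243 → 358

358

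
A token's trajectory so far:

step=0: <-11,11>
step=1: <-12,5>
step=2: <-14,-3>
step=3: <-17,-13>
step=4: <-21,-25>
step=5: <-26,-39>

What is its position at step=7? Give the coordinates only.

<-39,-73>

Successive displacements: <-1,-6>, <-2,-8>, <-3,-10>, <-4,-12>, <-5,-14> — each changes by <-1,-2>.
step 6: <-26,-39> + <-6,-16> → <-32,-55>
step 7: <-32,-55> + <-7,-18> → <-39,-73>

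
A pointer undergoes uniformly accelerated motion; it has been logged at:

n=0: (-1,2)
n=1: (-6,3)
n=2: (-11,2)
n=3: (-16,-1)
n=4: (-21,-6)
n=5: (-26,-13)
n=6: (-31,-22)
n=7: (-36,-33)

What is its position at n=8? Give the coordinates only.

First differences are (-5,+1), (-5,-1), (-5,-3), (-5,-5), (-5,-7), (-5,-9), (-5,-11); their common second difference is (+0,-2) (constant acceleration).
step 8: (-36,-33) + (-5,-13) → (-41,-46)

(-41,-46)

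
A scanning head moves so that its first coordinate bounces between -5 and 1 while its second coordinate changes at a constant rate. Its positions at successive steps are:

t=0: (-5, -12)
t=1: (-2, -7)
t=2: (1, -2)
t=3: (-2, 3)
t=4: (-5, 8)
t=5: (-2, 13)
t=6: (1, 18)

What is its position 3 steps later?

The first coordinate travels 3 per step and bounces off the walls at -5 and 1.
  step 7: 1 → -2
  step 8: -2 → -5
  step 9: -5 → -2
The second coordinate changes by +5 each step: at step 9 it is 33.

(-2, 33)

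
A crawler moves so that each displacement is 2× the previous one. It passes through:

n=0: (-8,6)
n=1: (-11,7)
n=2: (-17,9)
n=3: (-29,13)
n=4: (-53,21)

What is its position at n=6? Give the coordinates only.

Consecutive displacements (-3,+1), (-6,+2), (-12,+4), (-24,+8) scale by a factor of 2 each step.
step 5: (-53,21) + (-48,+16) → (-101,37)
step 6: (-101,37) + (-96,+32) → (-197,69)

(-197,69)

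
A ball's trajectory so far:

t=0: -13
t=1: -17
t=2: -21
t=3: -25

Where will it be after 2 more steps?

-33

The position changes by -4 every step.
step 4: -25 − 4 → -29
step 5: -29 − 4 → -33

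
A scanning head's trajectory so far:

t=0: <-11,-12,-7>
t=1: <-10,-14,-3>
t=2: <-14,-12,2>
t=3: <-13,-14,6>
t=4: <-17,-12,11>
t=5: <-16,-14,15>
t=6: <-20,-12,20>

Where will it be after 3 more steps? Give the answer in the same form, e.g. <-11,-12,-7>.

<-22,-14,33>

Differencing gives <+1,-2,+4>, <-4,+2,+5>, <+1,-2,+4>, <-4,+2,+5>, <+1,-2,+4>, <-4,+2,+5>. This is the pattern <+1,-2,+4>, <-4,+2,+5> repeated.
step 7: apply <+1,-2,+4> → <-19,-14,24>
step 8: apply <-4,+2,+5> → <-23,-12,29>
step 9: apply <+1,-2,+4> → <-22,-14,33>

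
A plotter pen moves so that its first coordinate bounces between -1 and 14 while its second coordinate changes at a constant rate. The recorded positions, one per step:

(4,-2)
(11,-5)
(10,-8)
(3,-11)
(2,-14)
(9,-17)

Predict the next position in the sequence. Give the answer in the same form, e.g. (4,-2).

The first coordinate reflects between -1 and 14, moving 7 per step.
  step 6: 9 → 12
The second coordinate changes by -3 each step: at step 6 it is -20.

(12,-20)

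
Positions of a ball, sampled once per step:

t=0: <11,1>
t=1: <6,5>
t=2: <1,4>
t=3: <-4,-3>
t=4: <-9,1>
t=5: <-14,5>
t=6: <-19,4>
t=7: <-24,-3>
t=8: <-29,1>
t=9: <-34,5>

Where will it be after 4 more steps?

<-54,5>

First: linear, -5 per step → -54 at step 13.
Second: cycles through 1, 5, 4, -3 every 4 steps. Step 13 lands at position 1 of the cycle → 5.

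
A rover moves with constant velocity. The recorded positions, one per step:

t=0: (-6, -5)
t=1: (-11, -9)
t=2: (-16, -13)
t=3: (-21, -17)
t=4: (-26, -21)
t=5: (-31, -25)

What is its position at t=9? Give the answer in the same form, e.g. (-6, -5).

Each step adds (-5, -4) to the position.
step 6: (-31, -25) + (-5, -4) → (-36, -29)
step 7: (-36, -29) + (-5, -4) → (-41, -33)
step 8: (-41, -33) + (-5, -4) → (-46, -37)
step 9: (-46, -37) + (-5, -4) → (-51, -41)

(-51, -41)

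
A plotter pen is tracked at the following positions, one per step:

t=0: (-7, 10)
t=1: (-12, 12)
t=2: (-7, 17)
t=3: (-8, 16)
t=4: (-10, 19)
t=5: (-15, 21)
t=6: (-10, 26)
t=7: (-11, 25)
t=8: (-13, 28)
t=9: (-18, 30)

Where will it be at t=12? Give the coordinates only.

Step-to-step displacements: (-5, +2), (+5, +5), (-1, -1), (-2, +3), (-5, +2), (+5, +5), (-1, -1), (-2, +3), (-5, +2) — a repeating cycle of length 4.
step 10: apply (+5, +5) → (-13, 35)
step 11: apply (-1, -1) → (-14, 34)
step 12: apply (-2, +3) → (-16, 37)

(-16, 37)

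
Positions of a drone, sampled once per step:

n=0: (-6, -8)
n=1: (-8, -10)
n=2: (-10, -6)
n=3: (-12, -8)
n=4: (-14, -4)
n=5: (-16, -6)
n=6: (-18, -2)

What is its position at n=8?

(-22, 0)

Differencing gives (-2, -2), (-2, +4), (-2, -2), (-2, +4), (-2, -2), (-2, +4). This is the pattern (-2, -2), (-2, +4) repeated.
step 7: apply (-2, -2) → (-20, -4)
step 8: apply (-2, +4) → (-22, 0)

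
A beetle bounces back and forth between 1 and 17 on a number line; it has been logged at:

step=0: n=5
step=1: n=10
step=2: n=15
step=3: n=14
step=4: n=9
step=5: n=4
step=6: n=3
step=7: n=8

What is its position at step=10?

n=11

The value travels 5 per step and bounces off the walls at 1 and 17.
  step 8: 8 → 13
  step 9: 13 → 16
  step 10: 16 → 11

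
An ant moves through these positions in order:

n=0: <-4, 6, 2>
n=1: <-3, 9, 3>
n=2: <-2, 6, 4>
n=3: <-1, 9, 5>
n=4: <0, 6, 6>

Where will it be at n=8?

The first coordinate changes by +1 each step, so at step 8 it is -4 + 8·(1) = 4.
The second coordinate repeats the cycle [6, 9] with period 2; step 8 mod 2 = 0, giving 6.
The third coordinate changes by +1 each step, so at step 8 it is 2 + 8·(1) = 10.

<4, 6, 10>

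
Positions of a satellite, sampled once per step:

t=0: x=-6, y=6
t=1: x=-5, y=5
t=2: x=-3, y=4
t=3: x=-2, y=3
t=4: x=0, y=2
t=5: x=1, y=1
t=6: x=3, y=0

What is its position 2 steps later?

x=6, y=-2

Differencing gives (+1, -1), (+2, -1), (+1, -1), (+2, -1), (+1, -1), (+2, -1). This is the pattern (+1, -1), (+2, -1) repeated.
step 7: apply (+1, -1) → x=4, y=-1
step 8: apply (+2, -1) → x=6, y=-2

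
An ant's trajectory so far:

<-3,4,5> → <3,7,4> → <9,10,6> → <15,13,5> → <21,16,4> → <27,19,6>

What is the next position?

<33,22,5>

First: linear, +6 per step → 33 at step 6.
Second: linear, +3 per step → 22 at step 6.
Third: cycles through 5, 4, 6 every 3 steps. Step 6 lands at position 0 of the cycle → 5.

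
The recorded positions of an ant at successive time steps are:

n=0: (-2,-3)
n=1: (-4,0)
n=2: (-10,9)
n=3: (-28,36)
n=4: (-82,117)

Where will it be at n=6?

(-730,1089)

Consecutive displacements (-2,+3), (-6,+9), (-18,+27), (-54,+81) scale by a factor of 3 each step.
step 5: (-82,117) + (-162,+243) → (-244,360)
step 6: (-244,360) + (-486,+729) → (-730,1089)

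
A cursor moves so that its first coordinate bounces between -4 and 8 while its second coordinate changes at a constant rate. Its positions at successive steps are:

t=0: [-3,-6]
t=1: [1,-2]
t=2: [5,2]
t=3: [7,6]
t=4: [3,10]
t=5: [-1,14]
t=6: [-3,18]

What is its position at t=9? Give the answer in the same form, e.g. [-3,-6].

The first coordinate reflects between -4 and 8, moving 4 per step.
  step 7: -3 → 1
  step 8: 1 → 5
  step 9: 5 → 7
The second coordinate changes by +4 each step: at step 9 it is 30.

[7,30]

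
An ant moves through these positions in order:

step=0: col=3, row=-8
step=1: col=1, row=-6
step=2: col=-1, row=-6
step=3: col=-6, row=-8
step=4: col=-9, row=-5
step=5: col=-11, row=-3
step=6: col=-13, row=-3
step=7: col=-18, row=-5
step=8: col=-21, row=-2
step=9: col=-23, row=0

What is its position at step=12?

Differencing gives (-2,+2), (-2,+0), (-5,-2), (-3,+3), (-2,+2), (-2,+0), (-5,-2), (-3,+3), (-2,+2). This is the pattern (-2,+2), (-2,+0), (-5,-2), (-3,+3) repeated.
step 10: apply (-2,+0) → col=-25, row=0
step 11: apply (-5,-2) → col=-30, row=-2
step 12: apply (-3,+3) → col=-33, row=1

col=-33, row=1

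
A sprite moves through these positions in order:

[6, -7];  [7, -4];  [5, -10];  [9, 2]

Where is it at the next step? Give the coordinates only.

[1, -22]

Step-to-step displacements: [+1, +3], [-2, -6], [+4, +12]; each is -2× the previous.
step 4: [9, 2] + [-8, -24] → [1, -22]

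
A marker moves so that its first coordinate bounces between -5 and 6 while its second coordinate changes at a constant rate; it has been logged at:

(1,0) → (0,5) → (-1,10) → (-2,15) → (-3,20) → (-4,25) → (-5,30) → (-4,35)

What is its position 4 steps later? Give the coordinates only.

The first coordinate reflects between -5 and 6, moving 1 per step.
  step 8: -4 → -3
  step 9: -3 → -2
  step 10: -2 → -1
  step 11: -1 → 0
The second coordinate changes by +5 each step: at step 11 it is 55.

(0,55)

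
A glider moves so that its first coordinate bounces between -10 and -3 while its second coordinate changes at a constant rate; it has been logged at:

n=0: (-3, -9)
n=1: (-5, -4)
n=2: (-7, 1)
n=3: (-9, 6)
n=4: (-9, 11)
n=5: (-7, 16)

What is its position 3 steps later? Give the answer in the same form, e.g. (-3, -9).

(-5, 31)

The first coordinate travels 2 per step and bounces off the walls at -10 and -3.
  step 6: -7 → -5
  step 7: -5 → -3
  step 8: -3 → -5
The second coordinate changes by +5 each step: at step 8 it is 31.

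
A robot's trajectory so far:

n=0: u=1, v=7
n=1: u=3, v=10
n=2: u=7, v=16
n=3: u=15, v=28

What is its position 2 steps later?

Step-to-step displacements: (+2, +3), (+4, +6), (+8, +12); each is 2× the previous.
step 4: u=15, v=28 + (+16, +24) → u=31, v=52
step 5: u=31, v=52 + (+32, +48) → u=63, v=100

u=63, v=100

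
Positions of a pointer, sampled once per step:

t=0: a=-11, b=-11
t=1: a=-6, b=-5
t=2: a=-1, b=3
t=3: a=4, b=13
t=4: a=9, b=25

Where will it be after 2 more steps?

a=19, b=55

First differences are (+5, +6), (+5, +8), (+5, +10), (+5, +12); their common second difference is (+0, +2) (constant acceleration).
step 5: a=9, b=25 + (+5, +14) → a=14, b=39
step 6: a=14, b=39 + (+5, +16) → a=19, b=55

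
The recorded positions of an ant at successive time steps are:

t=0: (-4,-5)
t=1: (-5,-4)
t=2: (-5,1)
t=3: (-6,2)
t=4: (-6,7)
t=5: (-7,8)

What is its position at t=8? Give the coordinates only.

(-8,19)

Differencing gives (-1,+1), (+0,+5), (-1,+1), (+0,+5), (-1,+1). This is the pattern (-1,+1), (+0,+5) repeated.
step 6: apply (+0,+5) → (-7,13)
step 7: apply (-1,+1) → (-8,14)
step 8: apply (+0,+5) → (-8,19)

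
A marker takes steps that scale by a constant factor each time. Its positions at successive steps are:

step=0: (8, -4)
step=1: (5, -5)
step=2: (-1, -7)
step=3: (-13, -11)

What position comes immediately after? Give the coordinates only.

(-37, -19)

The jumps are (-3, -1), (-6, -2), (-12, -4) — a geometric progression with ratio 2.
step 4: (-13, -11) + (-24, -8) → (-37, -19)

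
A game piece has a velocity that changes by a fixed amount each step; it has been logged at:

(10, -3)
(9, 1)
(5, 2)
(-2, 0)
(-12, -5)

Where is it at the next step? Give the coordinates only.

Successive displacements: (-1, +4), (-4, +1), (-7, -2), (-10, -5) — each changes by (-3, -3).
step 5: (-12, -5) + (-13, -8) → (-25, -13)

(-25, -13)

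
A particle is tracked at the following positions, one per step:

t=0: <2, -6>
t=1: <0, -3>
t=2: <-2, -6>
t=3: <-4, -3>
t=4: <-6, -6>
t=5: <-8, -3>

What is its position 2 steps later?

The first coordinate changes by -2 each step, so at step 7 it is 2 + 7·(-2) = -12.
The second coordinate repeats the cycle [-6, -3] with period 2; step 7 mod 2 = 1, giving -3.

<-12, -3>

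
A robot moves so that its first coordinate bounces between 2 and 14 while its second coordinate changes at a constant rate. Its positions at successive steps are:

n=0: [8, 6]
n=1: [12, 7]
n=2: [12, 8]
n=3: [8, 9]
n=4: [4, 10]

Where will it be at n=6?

The first coordinate travels 4 per step and bounces off the walls at 2 and 14.
  step 5: 4 → 4
  step 6: 4 → 8
The second coordinate changes by +1 each step: at step 6 it is 12.

[8, 12]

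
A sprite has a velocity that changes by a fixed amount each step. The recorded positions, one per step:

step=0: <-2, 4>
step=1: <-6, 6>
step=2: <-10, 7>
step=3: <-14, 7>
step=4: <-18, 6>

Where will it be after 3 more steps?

<-30, -3>

Taking differences between consecutive positions: <-4, +2>, <-4, +1>, <-4, +0>, <-4, -1>. These grow by <+0, -1> each step.
step 5: <-18, 6> + <-4, -2> → <-22, 4>
step 6: <-22, 4> + <-4, -3> → <-26, 1>
step 7: <-26, 1> + <-4, -4> → <-30, -3>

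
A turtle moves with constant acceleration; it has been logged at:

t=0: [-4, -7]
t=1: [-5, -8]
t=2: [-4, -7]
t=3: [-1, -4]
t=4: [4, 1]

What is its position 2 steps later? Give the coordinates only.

[20, 17]

Successive displacements: [-1, -1], [+1, +1], [+3, +3], [+5, +5] — each changes by [+2, +2].
step 5: [4, 1] + [+7, +7] → [11, 8]
step 6: [11, 8] + [+9, +9] → [20, 17]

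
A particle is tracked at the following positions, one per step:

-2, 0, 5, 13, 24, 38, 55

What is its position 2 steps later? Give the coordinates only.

98

Taking differences between consecutive positions: +2, +5, +8, +11, +14, +17. These grow by +3 each step.
step 7: 55 + 20 → 75
step 8: 75 + 23 → 98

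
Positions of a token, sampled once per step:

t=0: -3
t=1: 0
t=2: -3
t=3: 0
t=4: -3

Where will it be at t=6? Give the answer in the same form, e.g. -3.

-3

Consecutive displacements +3, -3, +3, -3 scale by a factor of -1 each step.
step 5: -3 + 3 → 0
step 6: 0 − 3 → -3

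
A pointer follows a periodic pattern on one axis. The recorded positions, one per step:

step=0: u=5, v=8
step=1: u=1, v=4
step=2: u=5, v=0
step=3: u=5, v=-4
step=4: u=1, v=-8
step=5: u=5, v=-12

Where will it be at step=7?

The u coordinate repeats the cycle [5, 1, 5] with period 3; step 7 mod 3 = 1, giving 1.
The v coordinate changes by -4 each step, so at step 7 it is 8 + 7·(-4) = -20.

u=1, v=-20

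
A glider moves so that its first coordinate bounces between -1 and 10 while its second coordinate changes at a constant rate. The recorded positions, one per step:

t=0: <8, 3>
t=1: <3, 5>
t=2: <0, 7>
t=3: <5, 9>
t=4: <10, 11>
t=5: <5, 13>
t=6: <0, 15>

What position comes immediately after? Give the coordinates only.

The first coordinate travels 5 per step and bounces off the walls at -1 and 10.
  step 7: 0 → 3
The second coordinate changes by +2 each step: at step 7 it is 17.

<3, 17>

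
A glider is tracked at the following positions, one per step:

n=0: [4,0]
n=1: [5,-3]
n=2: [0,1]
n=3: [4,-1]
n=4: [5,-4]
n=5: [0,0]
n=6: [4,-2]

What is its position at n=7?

Step-to-step displacements: [+1,-3], [-5,+4], [+4,-2], [+1,-3], [-5,+4], [+4,-2] — a repeating cycle of length 3.
step 7: apply [+1,-3] → [5,-5]

[5,-5]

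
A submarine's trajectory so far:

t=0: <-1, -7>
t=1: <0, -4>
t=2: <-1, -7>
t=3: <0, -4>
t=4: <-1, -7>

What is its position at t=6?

Consecutive displacements <+1, +3>, <-1, -3>, <+1, +3>, <-1, -3> scale by a factor of -1 each step.
step 5: <-1, -7> + <+1, +3> → <0, -4>
step 6: <0, -4> + <-1, -3> → <-1, -7>

<-1, -7>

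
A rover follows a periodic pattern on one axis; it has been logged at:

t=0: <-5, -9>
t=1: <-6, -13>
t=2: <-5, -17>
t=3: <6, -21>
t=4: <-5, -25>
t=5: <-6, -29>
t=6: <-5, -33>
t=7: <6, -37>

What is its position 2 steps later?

First: cycles through -5, -6, -5, 6 every 4 steps. Step 9 lands at position 1 of the cycle → -6.
Second: linear, -4 per step → -45 at step 9.

<-6, -45>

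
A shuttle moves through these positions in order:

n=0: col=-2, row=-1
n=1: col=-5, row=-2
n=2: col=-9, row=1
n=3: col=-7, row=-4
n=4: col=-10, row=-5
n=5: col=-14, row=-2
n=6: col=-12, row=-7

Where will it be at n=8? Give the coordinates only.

col=-19, row=-5

Differencing gives (-3,-1), (-4,+3), (+2,-5), (-3,-1), (-4,+3), (+2,-5). This is the pattern (-3,-1), (-4,+3), (+2,-5) repeated.
step 7: apply (-3,-1) → col=-15, row=-8
step 8: apply (-4,+3) → col=-19, row=-5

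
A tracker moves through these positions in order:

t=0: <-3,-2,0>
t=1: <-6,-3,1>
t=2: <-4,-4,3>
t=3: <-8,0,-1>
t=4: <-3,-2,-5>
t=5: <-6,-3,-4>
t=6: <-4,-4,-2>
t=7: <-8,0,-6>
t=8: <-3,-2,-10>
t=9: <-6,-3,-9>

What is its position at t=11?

<-8,0,-11>

The moves between consecutive positions are <-3,-1,+1>, <+2,-1,+2>, <-4,+4,-4>, <+5,-2,-4>, <-3,-1,+1>, <+2,-1,+2>, <-4,+4,-4>, <+5,-2,-4>, <-3,-1,+1>; they repeat the 4-cycle [<-3,-1,+1>, <+2,-1,+2>, <-4,+4,-4>, <+5,-2,-4>].
step 10: apply <+2,-1,+2> → <-4,-4,-7>
step 11: apply <-4,+4,-4> → <-8,0,-11>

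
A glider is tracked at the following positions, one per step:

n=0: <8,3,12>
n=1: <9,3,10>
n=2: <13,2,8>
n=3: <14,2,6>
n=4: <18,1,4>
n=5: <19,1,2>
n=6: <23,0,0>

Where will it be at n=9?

Step-to-step displacements: <+1,+0,-2>, <+4,-1,-2>, <+1,+0,-2>, <+4,-1,-2>, <+1,+0,-2>, <+4,-1,-2> — a repeating cycle of length 2.
step 7: apply <+1,+0,-2> → <24,0,-2>
step 8: apply <+4,-1,-2> → <28,-1,-4>
step 9: apply <+1,+0,-2> → <29,-1,-6>

<29,-1,-6>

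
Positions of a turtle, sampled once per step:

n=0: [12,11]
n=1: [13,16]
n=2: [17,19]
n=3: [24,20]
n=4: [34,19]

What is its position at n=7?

[82,4]

First differences are [+1,+5], [+4,+3], [+7,+1], [+10,-1]; their common second difference is [+3,-2] (constant acceleration).
step 5: [34,19] + [+13,-3] → [47,16]
step 6: [47,16] + [+16,-5] → [63,11]
step 7: [63,11] + [+19,-7] → [82,4]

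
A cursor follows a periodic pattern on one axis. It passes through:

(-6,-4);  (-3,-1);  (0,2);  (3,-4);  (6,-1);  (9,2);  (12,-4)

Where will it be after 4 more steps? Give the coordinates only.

The first coordinate changes by +3 each step, so at step 10 it is -6 + 10·(3) = 24.
The second coordinate repeats the cycle [-4, -1, 2] with period 3; step 10 mod 3 = 1, giving -1.

(24,-1)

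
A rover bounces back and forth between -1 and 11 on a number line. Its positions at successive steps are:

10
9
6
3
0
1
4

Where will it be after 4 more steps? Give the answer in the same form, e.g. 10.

The value travels 3 per step and bounces off the walls at -1 and 11.
  step 7: 4 → 7
  step 8: 7 → 10
  step 9: 10 → 9
  step 10: 9 → 6

6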